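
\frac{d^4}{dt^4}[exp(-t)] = exp(-t)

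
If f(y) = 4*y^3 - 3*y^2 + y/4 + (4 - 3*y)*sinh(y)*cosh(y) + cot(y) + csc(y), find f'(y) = 12*y^2 - 3*y*cosh(2*y) - 6*y - cot(y)^2 - cot(y)*csc(y) - 3*sinh(2*y)/2 + 4*cosh(2*y) - 3/4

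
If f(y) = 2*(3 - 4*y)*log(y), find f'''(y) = (8*y + 12)/y^3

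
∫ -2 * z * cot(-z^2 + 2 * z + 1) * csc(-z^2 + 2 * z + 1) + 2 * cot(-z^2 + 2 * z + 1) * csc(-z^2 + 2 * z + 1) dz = -csc(-z^2 + 2*z + 1) + C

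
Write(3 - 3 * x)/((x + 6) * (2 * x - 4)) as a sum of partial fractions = -21/(16*(x + 6)) - 3/(16*(x - 2))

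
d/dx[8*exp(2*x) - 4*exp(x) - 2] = 16*exp(2*x) - 4*exp(x)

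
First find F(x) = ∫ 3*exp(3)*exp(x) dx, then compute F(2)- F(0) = -3*exp(3) + 3*exp(5)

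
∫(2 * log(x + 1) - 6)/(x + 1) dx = (log(x + 1) - 3)^2 + C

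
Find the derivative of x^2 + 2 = 2*x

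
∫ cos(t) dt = sin(t) + C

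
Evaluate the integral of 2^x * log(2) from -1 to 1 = 3/2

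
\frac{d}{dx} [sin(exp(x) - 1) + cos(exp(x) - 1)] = sqrt(2)*exp(x)*cos(exp(x) - 1 + pi/4)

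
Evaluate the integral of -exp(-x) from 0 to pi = -1 + exp(-pi)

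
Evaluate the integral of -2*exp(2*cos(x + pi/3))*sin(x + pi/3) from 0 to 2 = -E + exp(2*cos(pi/3 + 2))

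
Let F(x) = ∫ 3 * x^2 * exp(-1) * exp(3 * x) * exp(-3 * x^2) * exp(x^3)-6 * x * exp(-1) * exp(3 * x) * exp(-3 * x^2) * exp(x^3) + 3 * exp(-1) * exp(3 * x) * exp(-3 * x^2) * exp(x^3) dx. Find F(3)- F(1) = -1 + exp(8)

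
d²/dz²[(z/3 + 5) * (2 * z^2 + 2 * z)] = 4*z + 64/3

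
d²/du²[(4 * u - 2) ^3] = 384*u - 192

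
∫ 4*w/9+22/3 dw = 2*w^2/9 + 22*w/3 + C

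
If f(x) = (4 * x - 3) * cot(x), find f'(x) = -4*x/sin(x)^2 + 4/tan(x) + 3/sin(x)^2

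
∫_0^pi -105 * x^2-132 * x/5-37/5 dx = (-4 + 7*pi)*(-5*pi^2 - 5*pi - 4) - 16 + 3*pi/5 + 9*pi^2/5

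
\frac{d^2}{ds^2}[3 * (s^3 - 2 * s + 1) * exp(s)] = 3*s^3*exp(s) + 18*s^2*exp(s) + 12*s*exp(s) - 9*exp(s)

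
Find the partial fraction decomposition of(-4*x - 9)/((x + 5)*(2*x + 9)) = 18/(2*x + 9) - 11/(x + 5)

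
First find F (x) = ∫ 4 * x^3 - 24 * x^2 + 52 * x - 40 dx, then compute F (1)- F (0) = -21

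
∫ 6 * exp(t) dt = 6*exp(t) + C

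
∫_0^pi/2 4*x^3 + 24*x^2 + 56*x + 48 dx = -36 + (2 + (pi/2 + 2)^2)^2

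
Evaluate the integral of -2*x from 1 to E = 1 - exp(2)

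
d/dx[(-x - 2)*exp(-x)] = (x + 1)*exp(-x)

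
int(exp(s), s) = exp(s) + C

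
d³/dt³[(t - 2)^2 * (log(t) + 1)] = (2*t^2 + 4*t + 8)/t^3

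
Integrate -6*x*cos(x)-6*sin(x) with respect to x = -6*x*sin(x) + C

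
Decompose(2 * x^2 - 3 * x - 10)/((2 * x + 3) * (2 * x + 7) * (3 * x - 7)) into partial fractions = -11/(161*(3*x - 7)) + 5/(14*(2*x + 7)) + 1/(46*(2*x + 3))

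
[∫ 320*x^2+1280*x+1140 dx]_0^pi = -720 - 60*pi + 10*(6 + 4*pi)^2 + 5*(6 + 4*pi)^3/3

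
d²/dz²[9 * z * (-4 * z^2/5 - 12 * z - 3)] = -216*z/5 - 216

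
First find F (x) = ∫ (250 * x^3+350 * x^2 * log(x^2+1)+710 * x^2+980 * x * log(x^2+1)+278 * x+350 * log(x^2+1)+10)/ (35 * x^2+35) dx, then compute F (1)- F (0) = 2*log(2)/5 + 2/7 + 7*(log(2) + 5/7)^2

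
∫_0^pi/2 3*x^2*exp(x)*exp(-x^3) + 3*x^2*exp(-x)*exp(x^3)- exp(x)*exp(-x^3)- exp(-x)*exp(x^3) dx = -exp(-pi^3/8 + pi/2) + exp(-pi/2 + pi^3/8)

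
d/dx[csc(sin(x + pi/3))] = -cos(x + pi/3)*cot(sin(x + pi/3))*csc(sin(x + pi/3))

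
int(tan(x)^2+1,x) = tan(x) + C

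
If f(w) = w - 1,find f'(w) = 1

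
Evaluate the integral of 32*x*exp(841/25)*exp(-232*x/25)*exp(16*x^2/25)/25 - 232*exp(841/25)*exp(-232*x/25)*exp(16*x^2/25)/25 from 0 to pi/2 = -exp(841/25) + exp((-29/5 + 2*pi/5)^2)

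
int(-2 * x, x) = -x^2 + C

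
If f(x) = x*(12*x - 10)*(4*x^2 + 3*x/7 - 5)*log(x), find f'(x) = 192*x^3*log(x) + 48*x^3 - 732*x^2*log(x)/7 - 244*x^2/7 - 900*x*log(x)/7 - 450*x/7 + 50*log(x) + 50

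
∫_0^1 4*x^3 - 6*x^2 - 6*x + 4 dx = 0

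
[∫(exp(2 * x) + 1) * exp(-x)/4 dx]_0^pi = -exp(-pi)/4 + exp(pi)/4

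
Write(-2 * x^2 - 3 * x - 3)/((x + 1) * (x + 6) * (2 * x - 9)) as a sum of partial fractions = -76/(77*(2*x - 9)) - 19/(35*(x + 6)) + 2/(55*(x + 1))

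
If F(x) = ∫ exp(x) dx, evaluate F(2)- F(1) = -E + exp(2)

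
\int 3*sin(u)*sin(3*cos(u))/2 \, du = cos(3*cos(u))/2 + C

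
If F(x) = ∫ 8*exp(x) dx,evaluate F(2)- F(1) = -8*E + 8*exp(2)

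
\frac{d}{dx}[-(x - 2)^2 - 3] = 4 - 2*x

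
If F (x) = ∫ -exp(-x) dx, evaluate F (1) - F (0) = -1 + exp(-1)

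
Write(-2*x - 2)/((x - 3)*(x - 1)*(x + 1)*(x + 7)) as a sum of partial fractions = -1/(40*(x + 7)) + 1/(8*(x - 1)) - 1/(10*(x - 3))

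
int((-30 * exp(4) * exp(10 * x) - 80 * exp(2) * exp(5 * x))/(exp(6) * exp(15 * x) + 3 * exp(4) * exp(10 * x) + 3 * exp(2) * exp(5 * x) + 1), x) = (16*exp(5*x + 2) + 5*exp(10*x + 4) + 16)/(2*exp(5*x + 2) + exp(10*x + 4) + 1) + C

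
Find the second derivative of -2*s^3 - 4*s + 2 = -12*s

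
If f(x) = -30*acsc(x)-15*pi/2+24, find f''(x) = (30 - 60*x^2)/(x^5*sqrt(1 - 1/x^2) - x^3*sqrt(1 - 1/x^2))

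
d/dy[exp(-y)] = -exp(-y)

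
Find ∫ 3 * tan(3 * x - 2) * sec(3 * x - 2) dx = sec(3*x - 2) + C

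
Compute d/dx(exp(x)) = exp(x)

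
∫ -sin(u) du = cos(u) + C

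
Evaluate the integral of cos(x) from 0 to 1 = sin(1)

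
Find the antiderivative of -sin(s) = cos(s) + C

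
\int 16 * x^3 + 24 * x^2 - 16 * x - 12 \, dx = 4*x^4 + 8*x^3 - 8*x^2 - 12*x + C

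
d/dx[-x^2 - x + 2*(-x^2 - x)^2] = 8*x^3 + 12*x^2 + 2*x - 1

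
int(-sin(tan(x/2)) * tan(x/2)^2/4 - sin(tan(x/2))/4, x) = cos(tan(x/2))/2 + C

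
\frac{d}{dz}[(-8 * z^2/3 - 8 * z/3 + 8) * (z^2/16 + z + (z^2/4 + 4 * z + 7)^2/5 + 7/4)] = -z^5/5 - 11*z^4/2 - 692*z^3/15 - 1197*z^2/10 - 949*z/15 + 334/5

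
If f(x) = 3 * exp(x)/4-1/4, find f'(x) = 3*exp(x)/4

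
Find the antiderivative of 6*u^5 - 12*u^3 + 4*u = u^6 - 3*u^4 + 2*u^2 + C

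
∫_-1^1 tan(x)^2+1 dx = 2*tan(1)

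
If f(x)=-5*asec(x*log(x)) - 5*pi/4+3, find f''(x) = (10*x^2*log(x)^4 + 15*x^2*log(x)^3 + 10*x^2*log(x)^2 - 5*log(x)^2 - 5*log(x) - 5)/(x^5*sqrt(1 - 1/(x^2*log(x)^2))*log(x)^5 - x^3*sqrt(1 - 1/(x^2*log(x)^2))*log(x)^3)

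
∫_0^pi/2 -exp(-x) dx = -1 + exp(-pi/2)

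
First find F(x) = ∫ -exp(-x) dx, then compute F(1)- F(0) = -1 + exp(-1)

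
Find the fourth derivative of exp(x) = exp(x)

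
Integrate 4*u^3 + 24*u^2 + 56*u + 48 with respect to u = u^4 + 8*u^3 + 28*u^2 + 48*u + C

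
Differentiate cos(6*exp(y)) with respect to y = -6*exp(y)*sin(6*exp(y))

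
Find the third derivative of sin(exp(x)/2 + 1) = (-exp(2*x)*cos(exp(x)/2 + 1) - 6*exp(x)*sin(exp(x)/2 + 1) + 4*cos(exp(x)/2 + 1))*exp(x)/8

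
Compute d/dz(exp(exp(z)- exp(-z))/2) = (exp(exp(z) - exp(-z)) + exp(2*z + exp(z) - exp(-z)))*exp(-z)/2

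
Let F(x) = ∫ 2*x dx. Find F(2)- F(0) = 4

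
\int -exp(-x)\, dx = exp(-x) + C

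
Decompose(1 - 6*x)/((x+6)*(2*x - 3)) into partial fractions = -16/(15*(2*x - 3)) - 37/(15*(x + 6))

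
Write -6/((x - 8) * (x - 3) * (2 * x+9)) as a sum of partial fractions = -8/(125*(2*x + 9)) + 2/(25*(x - 3)) - 6/(125*(x - 8))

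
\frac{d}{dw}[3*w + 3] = 3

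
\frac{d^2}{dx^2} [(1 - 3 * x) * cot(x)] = 2*(-3*x*cos(x)/sin(x) + 3 + cos(x)/sin(x))/sin(x)^2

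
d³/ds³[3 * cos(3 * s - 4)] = 81*sin(3*s - 4)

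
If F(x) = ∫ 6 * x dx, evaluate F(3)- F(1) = 24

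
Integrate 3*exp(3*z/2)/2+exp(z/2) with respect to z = (exp(z) + 2)*exp(z/2) + C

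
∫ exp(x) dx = exp(x) + C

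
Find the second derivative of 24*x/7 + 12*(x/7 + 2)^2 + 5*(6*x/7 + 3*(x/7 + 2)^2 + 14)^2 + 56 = 540*x^2/2401 + 3240*x/343 + 4824/49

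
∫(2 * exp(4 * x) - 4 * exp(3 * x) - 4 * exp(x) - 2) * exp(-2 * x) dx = ((exp(x) - 2)*exp(x) - 1)^2*exp(-2*x) + C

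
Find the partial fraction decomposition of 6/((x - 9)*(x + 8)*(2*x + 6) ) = 3/(85*(x + 8)) - 1/(20*(x + 3)) + 1/(68*(x - 9))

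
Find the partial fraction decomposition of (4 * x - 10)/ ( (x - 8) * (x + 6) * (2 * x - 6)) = -17/(126*(x + 6)) - 1/(45*(x - 3)) + 11/(70*(x - 8))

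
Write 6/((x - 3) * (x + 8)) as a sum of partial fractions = -6/(11*(x + 8)) + 6/(11*(x - 3))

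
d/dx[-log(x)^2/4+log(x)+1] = (2 - log(x))/(2*x)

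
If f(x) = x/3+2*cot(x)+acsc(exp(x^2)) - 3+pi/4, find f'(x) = (-6*x + sqrt(1 - exp(-2*x^2))*exp(x^2) - 6*sqrt(1 - exp(-2*x^2))*exp(x^2)/sin(x)^2)*exp(-x^2)/(3*sqrt(1 - exp(-2*x^2)))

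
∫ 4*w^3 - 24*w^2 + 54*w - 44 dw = w^4 - 8*w^3 + 27*w^2 - 44*w + C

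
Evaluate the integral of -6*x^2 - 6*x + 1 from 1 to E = (1 + 2*E)*(-exp(2) - E + 1) + 3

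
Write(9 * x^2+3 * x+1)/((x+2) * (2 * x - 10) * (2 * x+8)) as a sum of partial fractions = 133/(72*(x + 4)) - 31/(56*(x + 2)) + 241/(252*(x - 5))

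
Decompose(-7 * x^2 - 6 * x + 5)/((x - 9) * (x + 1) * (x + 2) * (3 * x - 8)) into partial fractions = 1641/(2926*(3*x - 8)) + 1/(14*(x + 2)) + 2/(55*(x + 1)) - 28/(95*(x - 9))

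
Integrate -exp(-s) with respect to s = exp(-s) + C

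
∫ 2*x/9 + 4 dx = x^2/9 + 4*x + C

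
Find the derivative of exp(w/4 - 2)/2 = exp(w/4 - 2)/8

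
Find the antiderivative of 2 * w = w^2 + C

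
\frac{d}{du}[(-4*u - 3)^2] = 32*u + 24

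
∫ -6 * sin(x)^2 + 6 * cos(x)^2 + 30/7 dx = 30*x/7 + 3*sin(2*x) + C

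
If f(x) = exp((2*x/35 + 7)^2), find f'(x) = 8*x*exp(4*x^2/1225 + 4*x/5 + 49)/1225 + 4*exp(4*x^2/1225 + 4*x/5 + 49)/5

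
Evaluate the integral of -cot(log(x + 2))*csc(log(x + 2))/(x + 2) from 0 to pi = -csc(log(2)) + csc(log(2 + pi))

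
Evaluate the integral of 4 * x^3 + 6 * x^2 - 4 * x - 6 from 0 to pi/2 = -5 + (-1 + pi/2)^2*(1 + (pi/2 + 2)^2)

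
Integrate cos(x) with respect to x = sin(x) + C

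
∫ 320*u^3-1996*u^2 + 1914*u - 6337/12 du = 80*u^4 - 1996*u^3/3 + 957*u^2 - 6337*u/12 + C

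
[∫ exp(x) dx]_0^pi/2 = -1 + exp(pi/2)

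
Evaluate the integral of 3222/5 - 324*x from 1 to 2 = 792/5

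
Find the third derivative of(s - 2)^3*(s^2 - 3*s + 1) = 60*s^2 - 216*s + 186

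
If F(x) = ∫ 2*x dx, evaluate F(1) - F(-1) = 0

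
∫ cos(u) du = sin(u) + C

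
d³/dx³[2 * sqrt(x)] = 3/(4*x^(5/2))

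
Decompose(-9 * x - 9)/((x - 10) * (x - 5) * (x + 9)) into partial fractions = 36/(133*(x + 9)) + 27/(35*(x - 5)) - 99/(95*(x - 10))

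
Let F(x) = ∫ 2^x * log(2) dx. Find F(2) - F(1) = 2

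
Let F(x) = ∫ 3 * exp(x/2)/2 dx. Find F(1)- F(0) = -3 + 3*exp(1/2)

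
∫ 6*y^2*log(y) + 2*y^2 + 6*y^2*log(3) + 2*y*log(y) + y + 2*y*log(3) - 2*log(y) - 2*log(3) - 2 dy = y*(2*y^2 + y - 2)*log(3*y) + C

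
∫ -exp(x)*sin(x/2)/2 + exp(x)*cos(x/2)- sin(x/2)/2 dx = (exp(x) + 1)*cos(x/2) + C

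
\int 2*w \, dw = w^2 + C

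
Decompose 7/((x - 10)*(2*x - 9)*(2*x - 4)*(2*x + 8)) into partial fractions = -14/(935*(2*x - 9)) - 1/(816*(x + 4)) + 7/(960*(x - 2)) + 1/(704*(x - 10))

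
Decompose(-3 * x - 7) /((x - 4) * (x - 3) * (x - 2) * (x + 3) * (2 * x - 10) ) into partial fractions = 1/(1680*(x + 3)) + 13/(60*(x - 2)) - 2/(3*(x - 3)) + 19/(28*(x - 4)) - 11/(48*(x - 5))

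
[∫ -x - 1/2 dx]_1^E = -exp(2)/2 - E/2 + 1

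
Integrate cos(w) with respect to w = sin(w) + C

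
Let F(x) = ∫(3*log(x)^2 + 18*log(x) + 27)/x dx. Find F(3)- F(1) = -27 + (log(3) + 3)^3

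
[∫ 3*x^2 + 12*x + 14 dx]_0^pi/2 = -8 + pi + (pi/2 + 2)^3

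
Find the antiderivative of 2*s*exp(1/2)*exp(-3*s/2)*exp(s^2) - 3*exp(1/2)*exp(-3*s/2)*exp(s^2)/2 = exp(s^2 - 3*s/2 + 1/2) + C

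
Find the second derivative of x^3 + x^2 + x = 6*x + 2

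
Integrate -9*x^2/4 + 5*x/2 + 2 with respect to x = -3*x^3/4 + 5*x^2/4 + 2*x + C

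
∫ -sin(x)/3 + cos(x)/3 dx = sqrt(2)*sin(x + pi/4)/3 + C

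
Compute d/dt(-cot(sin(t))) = cos(t)/sin(sin(t))^2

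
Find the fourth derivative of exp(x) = exp(x)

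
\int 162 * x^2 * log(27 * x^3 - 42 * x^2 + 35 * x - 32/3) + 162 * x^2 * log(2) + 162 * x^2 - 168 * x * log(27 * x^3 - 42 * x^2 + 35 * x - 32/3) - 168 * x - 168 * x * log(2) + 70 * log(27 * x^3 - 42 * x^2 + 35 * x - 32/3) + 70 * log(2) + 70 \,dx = 2*(81*x^3 - 126*x^2 + 105*x - 32)*log(54*x^3 - 84*x^2 + 70*x - 64/3)/3 + C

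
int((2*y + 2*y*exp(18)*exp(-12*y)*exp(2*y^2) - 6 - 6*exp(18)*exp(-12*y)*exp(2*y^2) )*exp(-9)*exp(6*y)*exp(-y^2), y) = 2*sinh((y - 3)^2) + C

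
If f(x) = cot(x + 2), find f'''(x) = -6*cot(x + 2)^4 - 8*cot(x + 2)^2 - 2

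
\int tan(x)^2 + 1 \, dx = tan(x) + C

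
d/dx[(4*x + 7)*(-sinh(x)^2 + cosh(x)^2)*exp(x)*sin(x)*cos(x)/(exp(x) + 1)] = (4*x*exp(x)*cos(2*x) + 2*x*sin(2*x) + 4*x*cos(2*x) + 2*exp(x)*sin(2*x) + 7*exp(x)*cos(2*x) + 11*sin(2*x)/2 + 7*cos(2*x))*exp(x)/(exp(2*x) + 2*exp(x) + 1)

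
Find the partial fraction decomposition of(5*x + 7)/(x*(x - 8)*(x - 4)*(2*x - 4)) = 17/(48*(x - 2)) - 27/(64*(x - 4)) + 47/(384*(x - 8)) - 7/(128*x)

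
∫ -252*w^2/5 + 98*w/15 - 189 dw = -84*w^3/5 + 49*w^2/15 - 189*w + C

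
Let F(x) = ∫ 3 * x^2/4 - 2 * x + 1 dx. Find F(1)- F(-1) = 5/2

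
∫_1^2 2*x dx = 3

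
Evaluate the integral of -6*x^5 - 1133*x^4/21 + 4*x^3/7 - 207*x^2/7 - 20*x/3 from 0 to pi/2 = pi*(-5*pi^2/4 - 5 + pi)*(3*pi^3/40 + pi + 47*pi^2/28)/6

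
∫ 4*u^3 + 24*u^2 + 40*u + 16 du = u^4 + 8*u^3 + 20*u^2 + 16*u + C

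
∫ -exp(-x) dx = exp(-x) + C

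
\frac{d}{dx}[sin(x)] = cos(x)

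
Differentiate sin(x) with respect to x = cos(x)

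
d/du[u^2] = 2*u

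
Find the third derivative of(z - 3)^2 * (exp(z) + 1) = z^2*exp(z) - 3*exp(z)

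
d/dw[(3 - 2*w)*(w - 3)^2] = -6*w^2 + 30*w - 36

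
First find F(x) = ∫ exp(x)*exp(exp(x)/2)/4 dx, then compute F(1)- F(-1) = -exp(exp(-1)/2)/2 + exp(E/2)/2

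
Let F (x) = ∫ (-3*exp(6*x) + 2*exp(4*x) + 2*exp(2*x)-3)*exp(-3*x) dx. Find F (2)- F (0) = -(-exp(-2) + exp(2))^3 - exp(2) + exp(-2)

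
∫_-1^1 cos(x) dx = 2*sin(1)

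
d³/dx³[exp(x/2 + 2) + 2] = exp(x/2 + 2)/8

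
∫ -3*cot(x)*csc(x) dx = 3*csc(x) + C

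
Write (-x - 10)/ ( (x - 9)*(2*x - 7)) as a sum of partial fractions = 27/(11*(2*x - 7)) - 19/(11*(x - 9))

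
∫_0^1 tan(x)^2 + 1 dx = tan(1)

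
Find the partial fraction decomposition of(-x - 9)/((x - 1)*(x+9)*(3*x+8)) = 3/(11*(3*x + 8)) - 1/(11*(x - 1))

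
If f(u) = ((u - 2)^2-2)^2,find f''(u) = 12*u^2 - 48*u + 40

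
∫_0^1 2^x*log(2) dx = 1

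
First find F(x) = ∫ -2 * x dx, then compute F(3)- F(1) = -8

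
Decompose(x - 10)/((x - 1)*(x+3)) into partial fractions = 13/(4*(x + 3)) - 9/(4*(x - 1))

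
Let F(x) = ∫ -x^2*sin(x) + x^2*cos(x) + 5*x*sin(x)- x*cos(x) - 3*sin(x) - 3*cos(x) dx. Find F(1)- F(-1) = -6*cos(1) + 2*sin(1)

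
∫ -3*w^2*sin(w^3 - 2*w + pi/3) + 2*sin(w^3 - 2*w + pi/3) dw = cos(w^3 - 2*w + pi/3) + C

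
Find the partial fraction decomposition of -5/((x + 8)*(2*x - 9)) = -2/(5*(2*x - 9)) + 1/(5*(x + 8))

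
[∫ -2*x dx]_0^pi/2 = -pi^2/4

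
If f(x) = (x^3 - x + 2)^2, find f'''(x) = 120*x^3 - 48*x + 24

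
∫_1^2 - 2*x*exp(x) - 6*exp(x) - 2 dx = -8*exp(2) - 2 + 6*E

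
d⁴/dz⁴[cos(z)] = cos(z)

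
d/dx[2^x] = 2^x*log(2)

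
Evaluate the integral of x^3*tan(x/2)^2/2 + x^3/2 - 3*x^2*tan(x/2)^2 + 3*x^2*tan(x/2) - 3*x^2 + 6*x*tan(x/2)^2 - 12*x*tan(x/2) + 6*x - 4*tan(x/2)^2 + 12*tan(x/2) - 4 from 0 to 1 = -tan(1/2)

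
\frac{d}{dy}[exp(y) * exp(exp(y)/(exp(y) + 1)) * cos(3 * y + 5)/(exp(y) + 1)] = (-3*exp(2*y)*sin(3*y + 5) - 6*exp(y)*sin(3*y + 5) + 2*exp(y)*cos(3*y + 5) - 3*sin(3*y + 5) + cos(3*y + 5))*exp(y)*exp(exp(y)/(exp(y) + 1))/(exp(3*y) + 3*exp(2*y) + 3*exp(y) + 1)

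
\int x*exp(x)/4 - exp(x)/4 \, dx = (x - 2)*exp(x)/4 + C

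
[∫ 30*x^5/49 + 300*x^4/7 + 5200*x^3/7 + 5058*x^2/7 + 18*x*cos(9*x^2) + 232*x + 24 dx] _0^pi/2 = sin(9*pi^2/4) + 3*pi^3/28 + 12*pi + 9*pi^2 + 5*(pi^3/56 + 2*pi + 3*pi^2/2)^2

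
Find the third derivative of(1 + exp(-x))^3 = (-3*exp(2*x) - 24*exp(x) - 27)*exp(-3*x)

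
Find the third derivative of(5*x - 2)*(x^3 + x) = 120*x - 12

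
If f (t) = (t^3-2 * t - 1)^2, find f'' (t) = 30*t^4 - 48*t^2 - 12*t + 8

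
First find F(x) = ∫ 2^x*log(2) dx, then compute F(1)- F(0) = 1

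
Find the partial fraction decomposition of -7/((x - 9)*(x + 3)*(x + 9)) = -7/(108*(x + 9)) + 7/(72*(x + 3)) - 7/(216*(x - 9))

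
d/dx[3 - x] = -1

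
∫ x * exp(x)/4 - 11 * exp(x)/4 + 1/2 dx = (x - 12)*(exp(x) + 2)/4 + C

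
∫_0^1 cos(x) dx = sin(1)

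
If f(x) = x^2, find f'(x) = 2*x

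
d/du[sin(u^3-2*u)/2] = (3*u^2/2 - 1)*cos(u*(u^2 - 2))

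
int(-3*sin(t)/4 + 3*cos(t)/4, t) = 3*sqrt(2)*sin(t + pi/4)/4 + C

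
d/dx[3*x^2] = 6*x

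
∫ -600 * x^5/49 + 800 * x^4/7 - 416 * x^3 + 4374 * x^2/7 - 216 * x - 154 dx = -100*x^6/49 + 160*x^5/7 - 104*x^4 + 1458*x^3/7 - 108*x^2 - 154*x + acos(-x*(20*x - 1)/5) - asin(x*(20*x - 1)/5) + C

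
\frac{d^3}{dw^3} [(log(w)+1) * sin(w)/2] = (-w^3*log(w)*cos(w) - w^3*cos(w) - 3*w^2*sin(w) - 3*w*cos(w) + 2*sin(w))/(2*w^3)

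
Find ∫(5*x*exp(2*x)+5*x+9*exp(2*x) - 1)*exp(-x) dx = 2*(5*x + 4)*sinh(x) + C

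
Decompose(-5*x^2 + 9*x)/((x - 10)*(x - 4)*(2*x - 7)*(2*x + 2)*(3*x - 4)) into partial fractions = -9/(1352*(3*x - 4)) - 238/(1521*(2*x - 7)) - 1/(495*(x + 1)) + 11/(120*(x - 4)) - 205/(22308*(x - 10))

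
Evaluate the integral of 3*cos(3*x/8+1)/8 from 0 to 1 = -sin(1) + sin(11/8)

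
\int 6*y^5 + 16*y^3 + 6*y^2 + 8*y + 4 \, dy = y^6 + 4*y^4 + 2*y^3 + 4*y^2 + 4*y + C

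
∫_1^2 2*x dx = 3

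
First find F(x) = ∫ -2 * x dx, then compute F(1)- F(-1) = 0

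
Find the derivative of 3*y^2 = 6*y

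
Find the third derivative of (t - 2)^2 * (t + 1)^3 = 60*t^2 - 24*t - 30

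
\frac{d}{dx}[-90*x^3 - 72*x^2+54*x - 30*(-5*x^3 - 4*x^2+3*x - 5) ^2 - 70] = -4500*x^5 - 6000*x^4 + 1680*x^3 - 2610*x^2 - 3084*x + 954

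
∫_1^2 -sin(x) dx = -cos(1) + cos(2)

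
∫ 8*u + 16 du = 4*u^2 + 16*u + C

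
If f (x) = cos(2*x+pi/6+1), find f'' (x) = -4*cos(2*x + pi/6 + 1)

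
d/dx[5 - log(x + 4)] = -1/(x + 4)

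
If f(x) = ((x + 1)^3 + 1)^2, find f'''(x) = 120*x^3 + 360*x^2 + 360*x + 132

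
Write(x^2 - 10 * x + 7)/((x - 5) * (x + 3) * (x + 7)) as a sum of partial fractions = 21/(8*(x + 7)) - 23/(16*(x + 3)) - 3/(16*(x - 5))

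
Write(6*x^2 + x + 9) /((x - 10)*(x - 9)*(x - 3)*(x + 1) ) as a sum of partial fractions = -7/(220*(x + 1)) + 11/(28*(x - 3)) - 42/(5*(x - 9)) + 619/(77*(x - 10))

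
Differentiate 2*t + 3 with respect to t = 2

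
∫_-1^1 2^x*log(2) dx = 3/2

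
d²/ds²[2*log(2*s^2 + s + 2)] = (-16*s^2 - 8*s + 14)/(4*s^4 + 4*s^3 + 9*s^2 + 4*s + 4)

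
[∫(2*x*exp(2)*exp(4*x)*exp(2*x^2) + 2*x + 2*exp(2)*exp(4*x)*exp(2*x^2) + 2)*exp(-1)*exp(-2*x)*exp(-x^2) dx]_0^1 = -E - exp(-4) + exp(-1) + exp(4)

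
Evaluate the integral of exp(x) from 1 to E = -E + exp(E)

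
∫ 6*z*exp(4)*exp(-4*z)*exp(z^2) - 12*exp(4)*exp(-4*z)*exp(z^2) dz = 3*exp((z - 2)^2) + C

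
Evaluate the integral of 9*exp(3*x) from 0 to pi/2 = -3 + 3*exp(3*pi/2)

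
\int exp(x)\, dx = exp(x) + C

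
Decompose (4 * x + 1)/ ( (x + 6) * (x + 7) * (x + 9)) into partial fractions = -35/(6*(x + 9)) + 27/(2*(x + 7)) - 23/(3*(x + 6))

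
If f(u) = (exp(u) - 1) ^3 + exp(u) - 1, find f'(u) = 3*exp(3*u) - 6*exp(2*u) + 4*exp(u)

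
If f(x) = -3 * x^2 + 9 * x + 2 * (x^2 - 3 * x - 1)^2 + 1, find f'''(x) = 48*x - 72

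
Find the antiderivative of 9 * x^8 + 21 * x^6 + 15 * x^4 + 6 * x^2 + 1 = x^9 + 3*x^7 + 3*x^5 + 2*x^3 + x + C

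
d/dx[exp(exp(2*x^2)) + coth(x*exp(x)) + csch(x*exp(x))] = -(x*exp(x)*cosh(x*exp(x)) + x*exp(x) - 4*x*exp(2*x^2)*exp(exp(2*x^2))*sinh(x*exp(x))^2 + exp(x)*cosh(x*exp(x)) + exp(x))/sinh(x*exp(x))^2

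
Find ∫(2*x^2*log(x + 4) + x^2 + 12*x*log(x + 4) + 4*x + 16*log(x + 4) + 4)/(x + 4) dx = (x + 2)^2*log(x + 4) + C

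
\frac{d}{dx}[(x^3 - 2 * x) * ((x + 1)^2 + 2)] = 5*x^4 + 8*x^3 + 3*x^2 - 8*x - 6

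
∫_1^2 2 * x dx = 3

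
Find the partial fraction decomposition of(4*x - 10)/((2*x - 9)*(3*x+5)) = 50/(37*(3*x + 5)) + 16/(37*(2*x - 9))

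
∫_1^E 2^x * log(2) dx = -2 + 2^E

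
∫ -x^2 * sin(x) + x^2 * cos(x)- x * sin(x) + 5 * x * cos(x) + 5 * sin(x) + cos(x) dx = sqrt(2)*(x^2 + 3*x - 2)*sin(x + pi/4) + C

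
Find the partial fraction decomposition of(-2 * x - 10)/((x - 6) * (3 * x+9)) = 4/(27*(x + 3)) - 22/(27*(x - 6))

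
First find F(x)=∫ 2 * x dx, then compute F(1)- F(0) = 1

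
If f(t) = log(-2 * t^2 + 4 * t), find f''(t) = (-2*t^2 + 4*t - 4)/(t^4 - 4*t^3 + 4*t^2)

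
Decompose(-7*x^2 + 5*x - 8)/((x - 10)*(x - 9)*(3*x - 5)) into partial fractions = -86/(275*(3*x - 5)) + 265/(11*(x - 9)) - 658/(25*(x - 10))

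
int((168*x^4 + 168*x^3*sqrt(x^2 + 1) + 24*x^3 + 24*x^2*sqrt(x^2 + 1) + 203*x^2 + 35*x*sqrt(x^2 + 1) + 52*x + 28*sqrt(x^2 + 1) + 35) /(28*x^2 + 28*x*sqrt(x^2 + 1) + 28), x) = 2*x^3 + 3*x^2/7 + 5*x/4 + log(x + sqrt(x^2 + 1)) + C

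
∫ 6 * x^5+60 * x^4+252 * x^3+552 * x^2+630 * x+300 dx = x^6 + 12*x^5 + 63*x^4 + 184*x^3 + 315*x^2 + 300*x + C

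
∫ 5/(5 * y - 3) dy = log(15*y - 9) + C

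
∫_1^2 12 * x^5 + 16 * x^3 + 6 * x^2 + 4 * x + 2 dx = 208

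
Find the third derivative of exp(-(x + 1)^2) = (-8*x^3 - 24*x^2 - 12*x + 4)*exp(-x^2 - 2*x - 1)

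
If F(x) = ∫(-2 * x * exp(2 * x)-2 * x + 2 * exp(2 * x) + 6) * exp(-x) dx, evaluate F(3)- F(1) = -2*exp(3) - 2*E + 2*exp(-3) + 2*exp(-1)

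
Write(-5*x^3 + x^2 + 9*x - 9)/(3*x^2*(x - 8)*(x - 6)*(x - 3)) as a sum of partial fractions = -4/(15*(x - 3)) + 37/(24*(x - 6)) - 811/(640*(x - 8)) - 1/(128*x) + 1/(48*x^2)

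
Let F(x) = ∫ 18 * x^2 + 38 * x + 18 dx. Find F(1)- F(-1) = 48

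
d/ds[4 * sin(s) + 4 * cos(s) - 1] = -4*sin(s) + 4*cos(s)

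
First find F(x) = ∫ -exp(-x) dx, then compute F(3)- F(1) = -exp(-1) + exp(-3)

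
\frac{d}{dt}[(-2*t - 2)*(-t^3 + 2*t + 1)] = 8*t^3 + 6*t^2 - 8*t - 6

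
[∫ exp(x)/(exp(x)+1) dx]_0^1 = -log(2) + log(1 + E)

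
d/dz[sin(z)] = cos(z)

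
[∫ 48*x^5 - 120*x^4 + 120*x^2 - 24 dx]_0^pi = 8 + (-2*pi - 2 + 2*pi^2)^3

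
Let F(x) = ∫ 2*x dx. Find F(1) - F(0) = 1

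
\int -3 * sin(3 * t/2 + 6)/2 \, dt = cos(3*t/2 + 6) + C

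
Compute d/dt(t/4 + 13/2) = 1/4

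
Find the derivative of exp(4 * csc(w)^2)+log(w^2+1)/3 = 2*(-12*w^2*exp(4/sin(w)^2)*cos(w)/sin(w)^3 + w - 12*exp(4/sin(w)^2)*cos(w)/sin(w)^3)/(3*w^2 + 3)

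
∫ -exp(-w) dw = exp(-w) + C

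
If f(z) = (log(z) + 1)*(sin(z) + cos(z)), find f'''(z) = sqrt(2)*(-z^3*log(z)*cos(z + pi/4) - z^3*cos(z + pi/4) - 3*z^2*sin(z + pi/4) - 3*z*cos(z + pi/4) + 2*sin(z + pi/4))/z^3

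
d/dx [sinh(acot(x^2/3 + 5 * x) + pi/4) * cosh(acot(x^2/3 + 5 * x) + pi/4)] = -3*(2*x + 15)*cosh(2*acot(x*(x/3 + 5)) + pi/2)/(x^4 + 30*x^3 + 225*x^2 + 9)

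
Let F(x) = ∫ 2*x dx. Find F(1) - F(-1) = 0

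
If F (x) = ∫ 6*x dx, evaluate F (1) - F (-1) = 0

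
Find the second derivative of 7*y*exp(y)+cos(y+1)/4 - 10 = 7*y*exp(y) + 14*exp(y) - cos(y + 1)/4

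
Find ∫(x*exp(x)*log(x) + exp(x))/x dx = exp(x)*log(x) + C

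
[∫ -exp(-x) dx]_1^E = -exp(-1) + exp(-E)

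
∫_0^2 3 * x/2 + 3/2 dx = 6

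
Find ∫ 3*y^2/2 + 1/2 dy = y^3/2 + y/2 + C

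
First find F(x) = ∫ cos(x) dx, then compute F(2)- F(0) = sin(2)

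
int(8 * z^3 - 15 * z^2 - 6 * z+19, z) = 2*z^4 - 5*z^3 - 3*z^2 + 19*z + C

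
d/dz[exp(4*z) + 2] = 4*exp(4*z)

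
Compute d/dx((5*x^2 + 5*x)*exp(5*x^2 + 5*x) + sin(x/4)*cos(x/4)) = 50*x^3*exp(5*x)*exp(5*x^2) + 75*x^2*exp(5*x)*exp(5*x^2) + 35*x*exp(5*x)*exp(5*x^2) + 5*exp(5*x)*exp(5*x^2) + cos(x/2)/4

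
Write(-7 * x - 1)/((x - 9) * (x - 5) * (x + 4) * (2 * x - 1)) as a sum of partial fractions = -4/(153*(2*x - 1)) - 1/(39*(x + 4)) + 1/(9*(x - 5)) - 16/(221*(x - 9))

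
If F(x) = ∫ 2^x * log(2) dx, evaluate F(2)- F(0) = 3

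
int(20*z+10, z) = 10*z^2 + 10*z + C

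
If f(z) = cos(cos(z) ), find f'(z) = sin(z)*sin(cos(z))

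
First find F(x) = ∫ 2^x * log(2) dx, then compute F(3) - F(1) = 6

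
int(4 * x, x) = 2*x^2 + C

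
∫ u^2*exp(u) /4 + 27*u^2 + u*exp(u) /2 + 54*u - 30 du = u*(36*u^2 + u*exp(u) + 108*u - 120)/4 + C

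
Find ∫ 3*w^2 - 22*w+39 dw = w^3 - 11*w^2 + 39*w + C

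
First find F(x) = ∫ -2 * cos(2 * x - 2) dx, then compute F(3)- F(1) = -sin(4)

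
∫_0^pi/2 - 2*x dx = -pi^2/4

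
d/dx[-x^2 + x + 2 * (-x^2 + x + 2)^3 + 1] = -12*x^5 + 30*x^4 + 24*x^3 - 66*x^2 - 26*x + 25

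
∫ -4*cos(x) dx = -4*sin(x) + C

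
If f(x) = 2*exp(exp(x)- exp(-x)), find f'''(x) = (2*exp(exp(x) - exp(-x)) - 6*exp(x + exp(x) - exp(-x)) + 8*exp(2*x + exp(x) - exp(-x)) + 8*exp(4*x + exp(x) - exp(-x)) + 6*exp(5*x + exp(x) - exp(-x)) + 2*exp(6*x + exp(x) - exp(-x)))*exp(-3*x)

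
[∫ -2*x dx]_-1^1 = 0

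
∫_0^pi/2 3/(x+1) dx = 3*log(1 + pi/2)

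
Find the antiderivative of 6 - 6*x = -3*x^2 + 6*x + C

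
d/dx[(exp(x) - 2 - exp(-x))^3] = (3*exp(6*x) - 12*exp(5*x) + 9*exp(4*x) + 9*exp(2*x) + 12*exp(x) + 3)*exp(-3*x)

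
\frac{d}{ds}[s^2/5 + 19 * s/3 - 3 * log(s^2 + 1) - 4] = (6*s^3 + 95*s^2 - 84*s + 95)/(15*s^2 + 15)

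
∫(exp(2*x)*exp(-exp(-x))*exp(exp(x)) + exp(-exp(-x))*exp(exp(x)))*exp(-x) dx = exp(2*sinh(x)) + C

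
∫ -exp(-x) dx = exp(-x) + C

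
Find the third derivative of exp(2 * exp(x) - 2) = 2*exp(x + 2*exp(x) - 2) + 12*exp(2*x + 2*exp(x) - 2) + 8*exp(3*x + 2*exp(x) - 2)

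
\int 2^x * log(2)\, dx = 2^x + C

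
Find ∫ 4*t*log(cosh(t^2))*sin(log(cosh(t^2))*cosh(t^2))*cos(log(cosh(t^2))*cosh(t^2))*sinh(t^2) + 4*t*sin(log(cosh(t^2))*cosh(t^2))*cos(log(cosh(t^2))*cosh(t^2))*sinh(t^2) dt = sin(log(cosh(t^2))*cosh(t^2))^2 + C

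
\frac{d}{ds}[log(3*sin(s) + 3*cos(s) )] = 1/tan(s + pi/4)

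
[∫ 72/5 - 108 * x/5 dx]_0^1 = 18/5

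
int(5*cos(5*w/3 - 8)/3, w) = sin(5*w/3 - 8) + C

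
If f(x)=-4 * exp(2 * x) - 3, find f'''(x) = -32*exp(2*x)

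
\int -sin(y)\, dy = cos(y) + C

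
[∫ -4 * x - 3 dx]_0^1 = -5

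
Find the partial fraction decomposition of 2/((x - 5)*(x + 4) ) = -2/(9*(x + 4)) + 2/(9*(x - 5))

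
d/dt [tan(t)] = cos(t)^(-2)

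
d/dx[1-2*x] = -2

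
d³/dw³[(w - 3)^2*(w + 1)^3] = 60*w^2 - 72*w - 36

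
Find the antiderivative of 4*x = 2*x^2 + C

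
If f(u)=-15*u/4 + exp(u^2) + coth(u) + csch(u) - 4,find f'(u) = 2*u*exp(u^2) - 15/4 - cosh(u)/sinh(u)^2 - 1/sinh(u)^2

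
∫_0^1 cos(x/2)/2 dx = sin(1/2)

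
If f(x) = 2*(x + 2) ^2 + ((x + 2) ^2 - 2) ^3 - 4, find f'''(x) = 120*x^3 + 720*x^2 + 1296*x + 672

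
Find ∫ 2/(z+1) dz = log(3*(z + 1)^2) + C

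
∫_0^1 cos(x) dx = sin(1)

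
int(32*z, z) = 16*z^2 + C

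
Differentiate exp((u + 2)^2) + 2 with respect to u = 2*u*exp(u^2 + 4*u + 4) + 4*exp(u^2 + 4*u + 4)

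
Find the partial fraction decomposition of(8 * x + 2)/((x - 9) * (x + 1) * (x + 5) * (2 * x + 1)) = 16/(171*(2*x + 1)) + 19/(252*(x + 5)) - 3/(20*(x + 1)) + 37/(1330*(x - 9))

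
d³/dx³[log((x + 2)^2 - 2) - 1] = (4*x^3 + 24*x^2 + 72*x + 80)/(x^6 + 12*x^5 + 54*x^4 + 112*x^3 + 108*x^2 + 48*x + 8)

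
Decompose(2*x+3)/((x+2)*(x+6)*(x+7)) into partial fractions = -11/(5*(x + 7)) + 9/(4*(x + 6)) - 1/(20*(x + 2))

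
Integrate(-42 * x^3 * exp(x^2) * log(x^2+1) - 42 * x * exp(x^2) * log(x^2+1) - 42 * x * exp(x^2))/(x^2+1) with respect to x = -21*exp(x^2)*log(x^2 + 1) + C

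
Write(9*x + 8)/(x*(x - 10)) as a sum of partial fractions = 49/(5*(x - 10)) - 4/(5*x)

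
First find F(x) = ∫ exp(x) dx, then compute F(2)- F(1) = -E + exp(2)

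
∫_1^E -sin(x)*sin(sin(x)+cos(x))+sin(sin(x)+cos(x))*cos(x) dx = -cos(cos(E) + sin(E)) + cos(cos(1) + sin(1))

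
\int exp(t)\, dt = exp(t) + C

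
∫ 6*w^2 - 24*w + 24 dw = 2*w^3 - 12*w^2 + 24*w + C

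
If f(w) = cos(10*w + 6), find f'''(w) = 1000*sin(10*w + 6)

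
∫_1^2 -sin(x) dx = -cos(1) + cos(2)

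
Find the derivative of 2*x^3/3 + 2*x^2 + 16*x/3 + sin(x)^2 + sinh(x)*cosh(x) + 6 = 2*x^2 + 4*x + sin(2*x) + cosh(2*x) + 16/3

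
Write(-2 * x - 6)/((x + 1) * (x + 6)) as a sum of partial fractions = -6/(5*(x + 6)) - 4/(5*(x + 1))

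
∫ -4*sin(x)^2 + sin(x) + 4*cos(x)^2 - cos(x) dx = 2*sin(2*x) - sqrt(2)*sin(x + pi/4) + C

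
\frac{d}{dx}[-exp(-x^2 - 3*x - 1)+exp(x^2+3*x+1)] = (2*x*exp(2*x^2 + 6*x + 2) + 2*x + 3*exp(2*x^2 + 6*x + 2) + 3)*exp(-x^2 - 3*x - 1)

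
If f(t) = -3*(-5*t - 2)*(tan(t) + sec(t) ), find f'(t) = 15*t*sin(t)/cos(t)^2 + 15*t/cos(t)^2 + 6*sin(t)/cos(t)^2 + 15*tan(t) + 15/cos(t) + 6/cos(t)^2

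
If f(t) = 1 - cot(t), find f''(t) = -2*cos(t)/sin(t)^3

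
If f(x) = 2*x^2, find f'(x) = 4*x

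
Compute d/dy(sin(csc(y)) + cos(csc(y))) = -sqrt(2)*cos(y)*cos(pi/4 + 1/sin(y))/sin(y)^2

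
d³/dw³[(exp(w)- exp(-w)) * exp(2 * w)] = 27*exp(3*w) - exp(w)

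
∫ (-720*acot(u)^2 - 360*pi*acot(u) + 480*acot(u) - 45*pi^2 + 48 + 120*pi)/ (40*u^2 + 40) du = 3*(4*acot(u) + pi)^3/32 - 3*(4*acot(u) + pi)^2/8 - 6*acot(u)/5 + C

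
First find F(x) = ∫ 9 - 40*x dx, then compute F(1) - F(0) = -11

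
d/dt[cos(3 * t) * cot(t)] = -3*sin(3*t)/tan(t) - cos(3*t)/sin(t)^2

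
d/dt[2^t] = 2^t*log(2)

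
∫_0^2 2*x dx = 4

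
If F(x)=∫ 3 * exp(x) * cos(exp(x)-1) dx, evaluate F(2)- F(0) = -3*sin(1 - exp(2))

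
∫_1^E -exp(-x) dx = -exp(-1) + exp(-E)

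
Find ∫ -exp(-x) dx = exp(-x) + C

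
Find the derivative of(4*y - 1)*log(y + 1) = (4*y*log(y + 1) + 4*y + 4*log(y + 1) - 1)/(y + 1)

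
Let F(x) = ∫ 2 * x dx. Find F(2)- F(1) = 3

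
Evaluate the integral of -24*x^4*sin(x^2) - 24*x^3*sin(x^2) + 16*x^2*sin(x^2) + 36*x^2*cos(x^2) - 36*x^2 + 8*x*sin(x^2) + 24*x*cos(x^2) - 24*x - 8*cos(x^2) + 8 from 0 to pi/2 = (4 - 4*cos(pi^2/4))*(-3*pi^3/8 - 3*pi^2/4 + 1 + pi)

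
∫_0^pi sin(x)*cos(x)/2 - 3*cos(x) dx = 0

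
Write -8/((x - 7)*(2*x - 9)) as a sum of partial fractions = 16/(5*(2*x - 9)) - 8/(5*(x - 7))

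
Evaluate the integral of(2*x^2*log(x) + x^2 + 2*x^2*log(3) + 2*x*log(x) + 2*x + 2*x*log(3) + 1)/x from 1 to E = -4*log(3) + (1 + E)^2*log(3*E)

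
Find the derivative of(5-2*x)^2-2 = 8*x - 20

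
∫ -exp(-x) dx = exp(-x) + C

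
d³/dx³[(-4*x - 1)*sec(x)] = (4*x*sin(x)/cos(x) - 24*x*sin(x)/cos(x)^3 + sin(x)/cos(x) - 6*sin(x)/cos(x)^3 + 12 - 24/cos(x)^2)/cos(x)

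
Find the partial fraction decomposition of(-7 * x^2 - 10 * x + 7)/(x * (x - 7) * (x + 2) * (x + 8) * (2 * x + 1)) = 164/(675*(2*x + 1)) - 361/(10800*(x + 8)) + 1/(324*(x + 2)) - 58/(2025*(x - 7)) - 1/(16*x)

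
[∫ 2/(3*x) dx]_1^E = 2/3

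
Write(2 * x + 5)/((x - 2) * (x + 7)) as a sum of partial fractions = 1/(x + 7) + 1/(x - 2)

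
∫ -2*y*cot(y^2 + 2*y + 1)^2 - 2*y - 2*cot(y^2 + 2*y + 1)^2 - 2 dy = cot((y + 1)^2) + C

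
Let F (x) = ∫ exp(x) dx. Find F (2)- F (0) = -1 + exp(2)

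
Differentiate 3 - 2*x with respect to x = -2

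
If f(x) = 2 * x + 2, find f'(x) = 2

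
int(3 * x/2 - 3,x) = 3*x^2/4 - 3*x + C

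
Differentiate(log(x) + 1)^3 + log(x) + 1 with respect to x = (3*log(x)^2 + 6*log(x) + 4)/x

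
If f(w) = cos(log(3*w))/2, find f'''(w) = (-sin(log(w) + log(3)) + 3*cos(log(w) + log(3)))/(2*w^3)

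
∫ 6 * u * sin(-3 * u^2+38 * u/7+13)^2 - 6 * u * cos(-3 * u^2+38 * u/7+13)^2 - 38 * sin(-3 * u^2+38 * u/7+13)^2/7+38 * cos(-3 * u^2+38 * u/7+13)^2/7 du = sin(-6*u^2 + 76*u/7 + 26)/2 + C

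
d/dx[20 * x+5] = 20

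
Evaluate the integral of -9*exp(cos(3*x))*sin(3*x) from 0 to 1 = -3*E + 3*exp(cos(3))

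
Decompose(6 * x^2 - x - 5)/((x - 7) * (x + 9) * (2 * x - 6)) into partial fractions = 245/(192*(x + 9)) - 23/(48*(x - 3)) + 141/(64*(x - 7))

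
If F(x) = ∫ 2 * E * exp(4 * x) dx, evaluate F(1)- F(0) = -E/2 + exp(5)/2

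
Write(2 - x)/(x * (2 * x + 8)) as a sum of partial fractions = -3/(4*(x + 4)) + 1/(4*x)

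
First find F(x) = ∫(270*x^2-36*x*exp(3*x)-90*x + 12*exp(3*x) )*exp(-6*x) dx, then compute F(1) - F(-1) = -45*exp(-6) + 12*exp(-3) + 12*exp(3) + 45*exp(6)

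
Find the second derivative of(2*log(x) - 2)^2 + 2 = (16 - 8*log(x))/x^2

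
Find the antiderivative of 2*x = x^2 + C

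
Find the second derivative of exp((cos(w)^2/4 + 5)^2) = (5*sin(w)^6/2 - 31*sin(w)^4 + sin(w)^2*cos(w)^6/16 + 155*sin(w)^2/4 - 21/4)*exp(441/16)*exp(-21*sin(w)^2/8)*exp(sin(w)^4/16)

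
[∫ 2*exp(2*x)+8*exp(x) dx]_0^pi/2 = -25 + (4 + exp(pi/2))^2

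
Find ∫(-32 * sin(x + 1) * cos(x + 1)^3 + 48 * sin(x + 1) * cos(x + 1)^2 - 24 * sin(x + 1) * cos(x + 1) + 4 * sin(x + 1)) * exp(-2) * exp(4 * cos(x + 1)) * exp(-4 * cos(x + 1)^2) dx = 2*(2*cos(x + 1) - cos(2*x + 2) - 2)*exp(-4*cos(x + 1)^2 + 4*cos(x + 1) - 2) + C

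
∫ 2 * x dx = x^2 + C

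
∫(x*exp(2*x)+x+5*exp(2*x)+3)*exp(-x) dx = 2*(x + 4)*sinh(x) + C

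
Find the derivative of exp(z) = exp(z)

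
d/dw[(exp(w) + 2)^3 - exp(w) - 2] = 3*exp(3*w) + 12*exp(2*w) + 11*exp(w)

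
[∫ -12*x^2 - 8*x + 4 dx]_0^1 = -4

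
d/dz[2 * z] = 2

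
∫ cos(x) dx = sin(x) + C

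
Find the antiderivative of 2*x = x^2 + C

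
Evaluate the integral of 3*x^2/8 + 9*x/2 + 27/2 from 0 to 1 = 127/8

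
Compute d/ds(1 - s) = -1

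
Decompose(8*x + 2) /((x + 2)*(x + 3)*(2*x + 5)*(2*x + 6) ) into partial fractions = 72/(2*x + 5) - 29/(x + 3) - 11/(x + 3)^2 - 7/(x + 2)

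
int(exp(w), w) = exp(w) + C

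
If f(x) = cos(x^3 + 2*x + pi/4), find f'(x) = -3*x^2*sin(x^3 + 2*x + pi/4) - 2*sin(x^3 + 2*x + pi/4)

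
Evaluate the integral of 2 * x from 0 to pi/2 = pi^2/4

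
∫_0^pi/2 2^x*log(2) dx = -1 + 2^(pi/2)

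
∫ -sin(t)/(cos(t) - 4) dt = log(4 - cos(t)) + C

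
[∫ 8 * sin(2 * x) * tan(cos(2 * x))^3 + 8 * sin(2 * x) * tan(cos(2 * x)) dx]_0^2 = -2*tan(cos(4))^2 + 2*tan(1)^2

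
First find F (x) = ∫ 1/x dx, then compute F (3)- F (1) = log(3)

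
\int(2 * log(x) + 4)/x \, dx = (log(x) + 4)*log(x) + C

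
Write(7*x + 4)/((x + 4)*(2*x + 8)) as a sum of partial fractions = 7/(2*(x + 4)) - 12/(x + 4)^2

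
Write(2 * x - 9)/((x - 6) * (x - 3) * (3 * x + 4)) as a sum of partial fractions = -105/(286*(3*x + 4)) + 1/(13*(x - 3)) + 1/(22*(x - 6))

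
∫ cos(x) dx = sin(x) + C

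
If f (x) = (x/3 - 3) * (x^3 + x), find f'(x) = 4*x^3/3 - 9*x^2 + 2*x/3 - 3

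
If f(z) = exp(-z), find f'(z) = -exp(-z)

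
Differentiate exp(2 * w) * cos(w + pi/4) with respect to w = sqrt(2)*(-3*sin(w) + cos(w))*exp(2*w)/2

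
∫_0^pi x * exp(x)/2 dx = 1/2 + (-1 + pi)*exp(pi)/2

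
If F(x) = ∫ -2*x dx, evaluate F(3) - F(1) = -8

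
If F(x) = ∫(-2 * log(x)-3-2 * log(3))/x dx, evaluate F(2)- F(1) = -3*log(6) - log(6)^2 + log(3)^2 + 3*log(3)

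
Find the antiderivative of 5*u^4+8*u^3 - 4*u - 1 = u^5 + 2*u^4 - 2*u^2 - u + C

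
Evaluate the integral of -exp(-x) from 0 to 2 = -1 + exp(-2)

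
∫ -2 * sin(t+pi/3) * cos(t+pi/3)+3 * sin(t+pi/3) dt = (cos(t + pi/3) - 3)*cos(t + pi/3) + C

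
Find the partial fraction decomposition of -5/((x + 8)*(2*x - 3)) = -10/(19*(2*x - 3)) + 5/(19*(x + 8))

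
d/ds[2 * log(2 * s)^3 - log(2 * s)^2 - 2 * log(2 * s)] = (6*log(s)^2 - 2*log(s) + 12*log(2)*log(s) - 2 - 2*log(2) + 6*log(2)^2)/s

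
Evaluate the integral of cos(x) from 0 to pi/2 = 1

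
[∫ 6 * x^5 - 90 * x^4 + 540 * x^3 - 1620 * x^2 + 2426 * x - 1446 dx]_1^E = -56 - 2*(-3 + E)^2 + (-3 + E)^6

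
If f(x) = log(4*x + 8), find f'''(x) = 2/(x^3 + 6*x^2 + 12*x + 8)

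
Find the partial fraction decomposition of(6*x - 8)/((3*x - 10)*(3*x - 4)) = 2/(3*x - 10)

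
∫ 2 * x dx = x^2 + C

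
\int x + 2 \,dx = x^2/2 + 2*x + C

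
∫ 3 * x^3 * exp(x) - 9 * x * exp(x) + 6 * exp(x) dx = 3*(x - 1)^3*exp(x) + C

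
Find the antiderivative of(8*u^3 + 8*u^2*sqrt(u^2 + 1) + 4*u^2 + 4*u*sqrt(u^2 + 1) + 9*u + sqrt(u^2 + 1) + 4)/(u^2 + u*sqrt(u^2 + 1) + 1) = 4*u^2 + 4*u + log(u + sqrt(u^2 + 1)) + C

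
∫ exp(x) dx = exp(x) + C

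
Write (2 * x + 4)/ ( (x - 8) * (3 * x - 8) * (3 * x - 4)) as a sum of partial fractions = 1/(4*(3*x - 4)) - 7/(16*(3*x - 8)) + 1/(16*(x - 8))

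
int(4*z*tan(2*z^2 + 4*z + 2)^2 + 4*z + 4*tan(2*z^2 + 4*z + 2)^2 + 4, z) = tan(2*(z + 1)^2) + C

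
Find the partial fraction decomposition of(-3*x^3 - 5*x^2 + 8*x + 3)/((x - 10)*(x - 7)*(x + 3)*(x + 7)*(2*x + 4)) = 43/(560*(x + 7)) - 3/(208*(x + 3)) - 1/(120*(x + 2)) + 9/(56*(x - 7)) - 67/(312*(x - 10))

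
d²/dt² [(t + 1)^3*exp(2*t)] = 4*t^3*exp(2*t) + 24*t^2*exp(2*t) + 42*t*exp(2*t) + 22*exp(2*t)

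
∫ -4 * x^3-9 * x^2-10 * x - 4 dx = -x^4 - 3*x^3 - 5*x^2 - 4*x + C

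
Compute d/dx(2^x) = 2^x*log(2)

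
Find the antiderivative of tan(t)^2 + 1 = tan(t) + C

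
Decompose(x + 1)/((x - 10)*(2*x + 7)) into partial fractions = 5/(27*(2*x + 7)) + 11/(27*(x - 10))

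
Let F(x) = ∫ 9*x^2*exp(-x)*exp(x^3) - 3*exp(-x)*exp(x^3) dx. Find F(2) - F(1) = -3 + 3*exp(6)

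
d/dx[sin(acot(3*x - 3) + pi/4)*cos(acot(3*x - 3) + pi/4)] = (3*sin(acot(3*x - 3) + pi/4)^2 - 3*cos(acot(3*x - 3) + pi/4)^2)/(9*x^2 - 18*x + 10)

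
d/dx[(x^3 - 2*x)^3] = 9*x^8 - 42*x^6 + 60*x^4 - 24*x^2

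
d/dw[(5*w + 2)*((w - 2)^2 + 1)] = 15*w^2 - 36*w + 17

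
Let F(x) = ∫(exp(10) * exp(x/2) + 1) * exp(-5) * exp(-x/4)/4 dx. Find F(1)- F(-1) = -exp(19/4) - exp(-21/4) + exp(-19/4) + exp(21/4)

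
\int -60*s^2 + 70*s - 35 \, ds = -20*s^3 + 35*s^2 - 35*s + C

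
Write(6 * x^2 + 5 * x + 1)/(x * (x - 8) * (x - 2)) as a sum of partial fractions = -35/(12*(x - 2)) + 425/(48*(x - 8)) + 1/(16*x)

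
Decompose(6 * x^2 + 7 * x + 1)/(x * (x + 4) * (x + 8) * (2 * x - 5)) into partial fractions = 64/(195*(2*x - 5)) - 47/(96*(x + 8)) + 69/(208*(x + 4)) - 1/(160*x)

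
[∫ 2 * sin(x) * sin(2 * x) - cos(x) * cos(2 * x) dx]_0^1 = -sin(1)*cos(2)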